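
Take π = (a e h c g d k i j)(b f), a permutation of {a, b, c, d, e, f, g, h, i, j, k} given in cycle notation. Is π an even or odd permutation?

odd

The cycle lengths are 9, 2.
A cycle of length ℓ contributes ℓ−1 transpositions, so π is a product of 8 + 1 = 9 transpositions — odd.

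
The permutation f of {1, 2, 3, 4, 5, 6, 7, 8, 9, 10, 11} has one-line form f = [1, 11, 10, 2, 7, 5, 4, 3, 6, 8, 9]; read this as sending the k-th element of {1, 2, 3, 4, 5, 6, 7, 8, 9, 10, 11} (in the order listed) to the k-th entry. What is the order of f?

Writing f as disjoint cycles, the cycle lengths are 7, 3, 1.
The order of f is the least common multiple of its cycle lengths: lcm(7, 3) = 21.

21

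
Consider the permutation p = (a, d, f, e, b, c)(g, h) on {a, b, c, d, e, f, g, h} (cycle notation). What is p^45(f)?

f lies in the 6-cycle (a, d, f, e, b, c).
Since the cycle has length 6, p^45 acts on it the same as p^3 (45 mod 6 = 3).
Stepping 3 places around the cycle: f → e → b → c.

c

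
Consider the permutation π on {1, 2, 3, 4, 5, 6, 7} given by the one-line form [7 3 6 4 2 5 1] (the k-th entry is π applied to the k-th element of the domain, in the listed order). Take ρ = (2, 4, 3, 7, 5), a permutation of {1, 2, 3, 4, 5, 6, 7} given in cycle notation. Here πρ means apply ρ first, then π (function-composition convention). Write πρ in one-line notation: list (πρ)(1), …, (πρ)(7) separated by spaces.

For each element, apply ρ then π: 1 → 1 → 7; 2 → 4 → 4; 3 → 7 → 1; 4 → 3 → 6; 5 → 2 → 3; 6 → 6 → 5; 7 → 5 → 2.
Collecting the images, πρ = [7 4 1 6 3 5 2].

7 4 1 6 3 5 2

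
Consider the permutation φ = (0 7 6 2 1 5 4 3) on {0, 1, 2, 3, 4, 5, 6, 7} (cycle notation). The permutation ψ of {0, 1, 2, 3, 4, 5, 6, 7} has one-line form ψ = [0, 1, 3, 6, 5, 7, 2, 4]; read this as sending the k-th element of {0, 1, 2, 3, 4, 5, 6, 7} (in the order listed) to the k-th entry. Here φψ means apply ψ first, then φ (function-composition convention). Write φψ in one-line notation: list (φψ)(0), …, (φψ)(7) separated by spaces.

(φψ)(x) = φ(ψ(x)). Computing each image: φ(ψ(0)) = φ(0) = 7, φ(ψ(1)) = φ(1) = 5, φ(ψ(2)) = φ(3) = 0, φ(ψ(3)) = φ(6) = 2, φ(ψ(4)) = φ(5) = 4, φ(ψ(5)) = φ(7) = 6, φ(ψ(6)) = φ(2) = 1, φ(ψ(7)) = φ(4) = 3.
Hence φψ = [7 5 0 2 4 6 1 3].

7 5 0 2 4 6 1 3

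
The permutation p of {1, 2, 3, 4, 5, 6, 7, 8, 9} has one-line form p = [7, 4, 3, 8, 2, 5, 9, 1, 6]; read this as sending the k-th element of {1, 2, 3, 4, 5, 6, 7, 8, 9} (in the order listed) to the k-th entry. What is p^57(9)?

6

Tracing 9 → 6 → … returns to 9 after 8 steps, so 9 lies in an 8-cycle (1, 7, 9, 6, 5, 2, 4, 8).
On an 8-cycle, p^8 is the identity, so p^57 = p^1 there (57 ≡ 1 mod 8).
Advancing 1 step from 9: 9 → 6.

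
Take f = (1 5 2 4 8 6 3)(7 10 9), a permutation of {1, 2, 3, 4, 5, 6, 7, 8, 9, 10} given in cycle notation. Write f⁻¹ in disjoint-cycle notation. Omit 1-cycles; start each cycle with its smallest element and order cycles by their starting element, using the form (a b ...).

(1 3 6 8 4 2 5)(7 9 10)

The inverse reverses each cycle.
Reversing each cycle of f and rotating so the smallest element leads gives (1 3 6 8 4 2 5)(7 9 10).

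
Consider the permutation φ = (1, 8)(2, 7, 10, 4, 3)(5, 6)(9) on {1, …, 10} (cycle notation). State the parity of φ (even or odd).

even

The cycle lengths are 5, 2, 2, 1.
A cycle is odd iff its length is even; φ has 2 even-length cycles, so sgn(φ) = (−1)^2 and φ is even.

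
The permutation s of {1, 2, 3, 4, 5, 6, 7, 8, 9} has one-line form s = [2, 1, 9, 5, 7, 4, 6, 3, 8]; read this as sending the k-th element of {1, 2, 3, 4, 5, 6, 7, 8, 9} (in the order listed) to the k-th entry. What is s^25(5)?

7

Tracing 5 → 7 → … returns to 5 after 4 steps, so 5 lies in a 4-cycle (4, 5, 7, 6).
On a 4-cycle, s^4 is the identity, so s^25 = s^1 there (25 ≡ 1 mod 4).
Stepping 1 place around the cycle: 5 → 7.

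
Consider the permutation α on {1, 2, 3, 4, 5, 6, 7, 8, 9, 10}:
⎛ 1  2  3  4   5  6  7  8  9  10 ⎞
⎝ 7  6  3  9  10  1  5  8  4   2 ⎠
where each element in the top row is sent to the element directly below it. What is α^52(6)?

Tracing 6 → 1 → … returns to 6 after 6 steps, so 6 lies in a 6-cycle (1, 7, 5, 10, 2, 6).
On a 6-cycle, α^6 is the identity, so α^52 = α^4 there (52 ≡ 4 mod 6).
Stepping 4 places around the cycle: 6 → 1 → 7 → 5 → 10.

10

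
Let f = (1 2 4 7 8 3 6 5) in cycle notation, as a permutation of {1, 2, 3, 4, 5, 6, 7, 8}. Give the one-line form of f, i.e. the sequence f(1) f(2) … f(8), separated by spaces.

Reading each image from the cycles: 1→2, 2→4, 3→6, 4→7, 5→1, 6→5, 7→8, 8→3.
So the one-line form is 2 4 6 7 1 5 8 3.

2 4 6 7 1 5 8 3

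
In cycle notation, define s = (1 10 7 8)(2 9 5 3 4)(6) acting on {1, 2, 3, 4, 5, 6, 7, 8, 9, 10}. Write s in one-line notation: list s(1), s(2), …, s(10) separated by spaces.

Each element maps to the next entry in its cycle (wrapping to the front): 1↦10, 2↦9, 3↦4, 4↦2, 5↦3, 6↦6, 7↦8, 8↦1, 9↦5, 10↦7.
So the one-line form is 10 9 4 2 3 6 8 1 5 7.

10 9 4 2 3 6 8 1 5 7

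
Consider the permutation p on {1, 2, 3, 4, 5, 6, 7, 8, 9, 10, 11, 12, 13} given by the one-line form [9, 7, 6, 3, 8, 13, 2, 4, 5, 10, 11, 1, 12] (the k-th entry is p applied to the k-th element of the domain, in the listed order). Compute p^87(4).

Tracing 4 → 3 → … returns to 4 after 9 steps, so 4 lies in a 9-cycle (1 9 5 8 4 3 6 13 12).
On a 9-cycle, p^9 is the identity, so p^87 = p^6 there (87 ≡ 6 mod 9).
Advancing 6 steps from 4: 4 → 3 → 6 → 13 → 12 → 1 → 9.

9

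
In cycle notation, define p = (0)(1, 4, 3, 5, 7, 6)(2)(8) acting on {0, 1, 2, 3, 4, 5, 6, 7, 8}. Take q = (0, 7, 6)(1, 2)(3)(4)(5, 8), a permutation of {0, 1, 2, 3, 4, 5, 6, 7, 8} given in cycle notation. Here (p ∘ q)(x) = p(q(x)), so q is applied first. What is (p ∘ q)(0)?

6

q(0) = 7, then p(7) = 6; composing gives (p ∘ q)(0) = 6.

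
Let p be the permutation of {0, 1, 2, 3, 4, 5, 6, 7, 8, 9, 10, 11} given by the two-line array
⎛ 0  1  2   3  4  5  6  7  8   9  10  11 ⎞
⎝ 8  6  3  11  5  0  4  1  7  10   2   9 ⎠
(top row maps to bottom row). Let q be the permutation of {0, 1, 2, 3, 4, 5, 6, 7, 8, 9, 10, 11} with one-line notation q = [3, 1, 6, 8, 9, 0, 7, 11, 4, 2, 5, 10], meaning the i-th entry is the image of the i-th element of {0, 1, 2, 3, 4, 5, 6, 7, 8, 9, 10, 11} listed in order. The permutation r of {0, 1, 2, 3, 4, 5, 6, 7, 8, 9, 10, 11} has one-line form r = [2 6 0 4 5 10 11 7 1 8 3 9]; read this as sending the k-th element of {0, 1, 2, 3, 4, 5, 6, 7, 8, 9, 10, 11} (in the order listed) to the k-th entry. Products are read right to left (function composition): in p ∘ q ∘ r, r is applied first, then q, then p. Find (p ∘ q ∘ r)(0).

Apply the permutations in order: r(0) = 2, then q(2) = 6, then p(6) = 4. So (p ∘ q ∘ r)(0) = 4.

4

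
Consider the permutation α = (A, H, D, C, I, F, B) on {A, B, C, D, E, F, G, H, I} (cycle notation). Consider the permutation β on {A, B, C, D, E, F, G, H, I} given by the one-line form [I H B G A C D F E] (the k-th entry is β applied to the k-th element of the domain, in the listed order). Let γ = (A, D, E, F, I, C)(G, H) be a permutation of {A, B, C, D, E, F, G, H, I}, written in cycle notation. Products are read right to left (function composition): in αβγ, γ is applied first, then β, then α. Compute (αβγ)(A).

G

Apply the permutations in order: γ(A) = D, then β(D) = G, then α(G) = G. So (αβγ)(A) = G.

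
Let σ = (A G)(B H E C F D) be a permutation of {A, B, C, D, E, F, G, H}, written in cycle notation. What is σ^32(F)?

F lies in the 6-cycle (B H E C F D).
On a 6-cycle, σ^6 is the identity, so σ^32 = σ^2 there (32 ≡ 2 mod 6).
Advancing 2 steps from F: F → D → B.

B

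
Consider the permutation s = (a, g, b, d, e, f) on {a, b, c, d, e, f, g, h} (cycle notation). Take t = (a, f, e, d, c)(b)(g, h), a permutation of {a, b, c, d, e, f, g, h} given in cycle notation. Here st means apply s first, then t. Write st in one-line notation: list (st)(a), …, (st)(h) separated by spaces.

h c a d e f b g

(st)(x) = t(s(x)). Computing each image: t(s(a)) = t(g) = h, t(s(b)) = t(d) = c, t(s(c)) = t(c) = a, t(s(d)) = t(e) = d, t(s(e)) = t(f) = e, t(s(f)) = t(a) = f, t(s(g)) = t(b) = b, t(s(h)) = t(h) = g.
Hence st = [h c a d e f b g].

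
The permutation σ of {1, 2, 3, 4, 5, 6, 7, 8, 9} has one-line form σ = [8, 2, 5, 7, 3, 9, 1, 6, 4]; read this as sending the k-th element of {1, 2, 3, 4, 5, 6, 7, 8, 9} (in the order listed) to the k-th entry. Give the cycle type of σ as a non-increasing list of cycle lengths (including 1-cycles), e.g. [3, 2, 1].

[6, 2, 1]

The disjoint cycles are (1 8 6 9 4 7)(2)(3 5), with lengths 6, 2, 1 in non-increasing order.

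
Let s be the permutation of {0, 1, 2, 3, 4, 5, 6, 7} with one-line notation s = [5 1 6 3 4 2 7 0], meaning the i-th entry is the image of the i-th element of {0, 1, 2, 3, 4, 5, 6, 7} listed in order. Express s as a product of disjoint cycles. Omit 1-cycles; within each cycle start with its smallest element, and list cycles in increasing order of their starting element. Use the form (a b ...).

Start at 0 and follow images: 0 → 5 → 2 → 6 → 7 → 0, giving the cycle (0 5 2 6 7).
Repeating from the next unused element and collecting all non-trivial cycles gives (0 5 2 6 7).

(0 5 2 6 7)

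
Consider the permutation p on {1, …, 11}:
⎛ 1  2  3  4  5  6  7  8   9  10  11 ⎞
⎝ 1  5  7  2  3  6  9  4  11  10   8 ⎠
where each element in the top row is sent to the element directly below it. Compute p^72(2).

2

Tracing 2 → 5 → … returns to 2 after 8 steps, so 2 lies in an 8-cycle (2 5 3 7 9 11 8 4).
Powers repeat with period 8 on this cycle, and 72 mod 8 = 0, so p^72(2) = p^0(2).
So p^72(2) = 2.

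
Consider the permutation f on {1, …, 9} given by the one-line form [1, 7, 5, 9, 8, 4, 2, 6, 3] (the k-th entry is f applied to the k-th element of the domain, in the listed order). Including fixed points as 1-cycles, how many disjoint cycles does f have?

3

The cycle decomposition is (1)(2 7)(3 5 8 6 4 9), which has 3 cycles (counting 1-cycles).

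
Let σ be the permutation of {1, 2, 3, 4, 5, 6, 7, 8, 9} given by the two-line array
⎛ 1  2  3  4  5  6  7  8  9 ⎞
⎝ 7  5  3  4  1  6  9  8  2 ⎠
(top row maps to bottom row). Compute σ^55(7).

Tracing 7 → 9 → … returns to 7 after 5 steps, so 7 lies in a 5-cycle (1, 7, 9, 2, 5).
Powers repeat with period 5 on this cycle, and 55 mod 5 = 0, so σ^55(7) = σ^0(7).
So σ^55(7) = 7.

7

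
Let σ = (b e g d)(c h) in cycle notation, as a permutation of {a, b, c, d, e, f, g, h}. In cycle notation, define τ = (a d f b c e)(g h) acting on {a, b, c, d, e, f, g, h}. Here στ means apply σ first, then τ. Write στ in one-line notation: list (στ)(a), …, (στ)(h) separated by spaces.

(στ)(x) = τ(σ(x)). Computing each image: τ(σ(a)) = τ(a) = d, τ(σ(b)) = τ(e) = a, τ(σ(c)) = τ(h) = g, τ(σ(d)) = τ(b) = c, τ(σ(e)) = τ(g) = h, τ(σ(f)) = τ(f) = b, τ(σ(g)) = τ(d) = f, τ(σ(h)) = τ(c) = e.
Hence στ = [d a g c h b f e].

d a g c h b f e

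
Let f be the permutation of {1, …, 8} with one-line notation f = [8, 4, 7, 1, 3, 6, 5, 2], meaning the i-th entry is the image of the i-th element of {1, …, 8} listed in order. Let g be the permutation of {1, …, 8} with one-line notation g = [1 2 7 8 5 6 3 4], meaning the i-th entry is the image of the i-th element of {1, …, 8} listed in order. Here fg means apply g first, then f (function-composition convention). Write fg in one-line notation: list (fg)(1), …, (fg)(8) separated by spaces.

8 4 5 2 3 6 7 1

Chase each element through g then f: 1 → 1 → 8; 2 → 2 → 4; 3 → 7 → 5; 4 → 8 → 2; 5 → 5 → 3; 6 → 6 → 6; 7 → 3 → 7; 8 → 4 → 1.
So fg in one-line form is 8 4 5 2 3 6 7 1.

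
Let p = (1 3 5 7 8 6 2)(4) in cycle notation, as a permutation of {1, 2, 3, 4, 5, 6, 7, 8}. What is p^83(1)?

2

1 lies in the 7-cycle (1 3 5 7 8 6 2).
On a 7-cycle, p^7 is the identity, so p^83 = p^6 there (83 ≡ 6 mod 7).
Advancing 6 steps from 1: 1 → 3 → 5 → 7 → 8 → 6 → 2.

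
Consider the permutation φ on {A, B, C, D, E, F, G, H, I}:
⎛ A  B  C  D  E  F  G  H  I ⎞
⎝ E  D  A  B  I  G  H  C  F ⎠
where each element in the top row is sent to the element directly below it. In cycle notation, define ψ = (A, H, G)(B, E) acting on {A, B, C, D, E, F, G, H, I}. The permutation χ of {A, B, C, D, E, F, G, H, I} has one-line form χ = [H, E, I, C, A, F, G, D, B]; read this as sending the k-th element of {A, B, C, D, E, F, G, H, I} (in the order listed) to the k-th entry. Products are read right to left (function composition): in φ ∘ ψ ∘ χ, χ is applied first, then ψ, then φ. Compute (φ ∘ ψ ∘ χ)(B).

(φ ∘ ψ ∘ χ)(B) = φ(ψ(χ(B))). χ(B) = E, then ψ(E) = B, then φ(B) = D, so the result is D.

D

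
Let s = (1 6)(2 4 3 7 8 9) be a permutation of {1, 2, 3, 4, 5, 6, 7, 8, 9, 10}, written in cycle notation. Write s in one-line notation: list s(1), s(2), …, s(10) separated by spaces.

6 4 7 3 5 1 8 9 2 10

Image by image: 1→6, 2→4, 3→7, 4→3, 5→5, 6→1, 7→8, 8→9, 9→2, 10→10.
So the one-line form is 6 4 7 3 5 1 8 9 2 10.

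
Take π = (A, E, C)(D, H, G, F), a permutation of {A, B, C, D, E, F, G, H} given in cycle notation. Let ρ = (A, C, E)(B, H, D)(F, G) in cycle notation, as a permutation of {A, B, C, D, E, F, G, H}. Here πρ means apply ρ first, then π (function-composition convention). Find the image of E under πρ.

E

(πρ)(E) = π(ρ(E)). ρ(E) = A, then π(A) = E. So (πρ)(E) = E.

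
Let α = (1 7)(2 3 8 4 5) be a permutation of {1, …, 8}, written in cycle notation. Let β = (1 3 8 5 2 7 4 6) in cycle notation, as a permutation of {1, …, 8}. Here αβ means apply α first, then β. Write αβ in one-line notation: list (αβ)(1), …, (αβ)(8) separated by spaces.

(αβ)(x) = β(α(x)). Computing each image: β(α(1)) = β(7) = 4, β(α(2)) = β(3) = 8, β(α(3)) = β(8) = 5, β(α(4)) = β(5) = 2, β(α(5)) = β(2) = 7, β(α(6)) = β(6) = 1, β(α(7)) = β(1) = 3, β(α(8)) = β(4) = 6.
Hence αβ = [4 8 5 2 7 1 3 6].

4 8 5 2 7 1 3 6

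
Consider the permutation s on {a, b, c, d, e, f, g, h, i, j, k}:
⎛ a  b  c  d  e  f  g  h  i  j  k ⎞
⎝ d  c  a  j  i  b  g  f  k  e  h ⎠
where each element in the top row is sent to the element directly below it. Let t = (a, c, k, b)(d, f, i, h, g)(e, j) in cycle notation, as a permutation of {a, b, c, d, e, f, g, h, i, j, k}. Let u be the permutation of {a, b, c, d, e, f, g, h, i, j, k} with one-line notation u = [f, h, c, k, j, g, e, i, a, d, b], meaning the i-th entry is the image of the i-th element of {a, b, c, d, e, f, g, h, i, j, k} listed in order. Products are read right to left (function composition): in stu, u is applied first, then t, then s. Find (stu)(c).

h

Chase c: u(c) = c; t(c) = k; s(k) = h. Hence (stu)(c) = h.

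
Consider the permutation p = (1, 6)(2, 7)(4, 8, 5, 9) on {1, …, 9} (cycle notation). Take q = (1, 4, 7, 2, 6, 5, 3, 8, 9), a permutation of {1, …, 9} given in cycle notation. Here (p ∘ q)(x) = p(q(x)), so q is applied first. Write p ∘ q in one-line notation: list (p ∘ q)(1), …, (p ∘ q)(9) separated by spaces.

Chase each element through q then p: 1 → 4 → 8; 2 → 6 → 1; 3 → 8 → 5; 4 → 7 → 2; 5 → 3 → 3; 6 → 5 → 9; 7 → 2 → 7; 8 → 9 → 4; 9 → 1 → 6.
Collecting the images, p ∘ q = [8 1 5 2 3 9 7 4 6].

8 1 5 2 3 9 7 4 6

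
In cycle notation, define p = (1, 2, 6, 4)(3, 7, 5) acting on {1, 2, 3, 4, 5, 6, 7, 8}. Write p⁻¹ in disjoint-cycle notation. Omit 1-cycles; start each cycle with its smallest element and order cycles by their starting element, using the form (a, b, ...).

(1, 4, 6, 2)(3, 5, 7)

The inverse reverses each cycle.
Reversing each cycle of p and rotating so the smallest element leads gives (1, 4, 6, 2)(3, 5, 7).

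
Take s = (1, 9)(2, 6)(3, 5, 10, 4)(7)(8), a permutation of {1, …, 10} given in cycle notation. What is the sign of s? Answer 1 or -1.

The cycle lengths are 4, 2, 2, 1, 1.
A cycle is odd iff its length is even; s has 3 even-length cycles, so sgn(s) = (−1)^3 and s is odd.

-1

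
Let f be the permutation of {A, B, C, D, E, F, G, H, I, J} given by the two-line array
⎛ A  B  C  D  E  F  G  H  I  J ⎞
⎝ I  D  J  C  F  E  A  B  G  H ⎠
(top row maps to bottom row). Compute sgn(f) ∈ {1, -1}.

In disjoint-cycle form the cycle lengths are 5, 3, 2.
A cycle of length ℓ contributes ℓ−1 transpositions, so f is a product of 4 + 2 + 1 = 7 transpositions — odd.

-1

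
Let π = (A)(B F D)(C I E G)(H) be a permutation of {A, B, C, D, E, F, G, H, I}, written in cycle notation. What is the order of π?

12

The cycle type of π is (4, 3, 1, 1).
Since disjoint cycles commute, ord(π) = lcm(4, 3) = 12.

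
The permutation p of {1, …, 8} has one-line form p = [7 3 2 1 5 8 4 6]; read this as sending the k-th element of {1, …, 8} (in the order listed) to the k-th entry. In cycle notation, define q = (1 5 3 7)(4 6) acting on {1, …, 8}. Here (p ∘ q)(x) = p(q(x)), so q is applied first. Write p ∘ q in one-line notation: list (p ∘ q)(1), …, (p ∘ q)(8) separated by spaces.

(p ∘ q)(x) = p(q(x)). Computing each image: p(q(1)) = p(5) = 5, p(q(2)) = p(2) = 3, p(q(3)) = p(7) = 4, p(q(4)) = p(6) = 8, p(q(5)) = p(3) = 2, p(q(6)) = p(4) = 1, p(q(7)) = p(1) = 7, p(q(8)) = p(8) = 6.
Hence p ∘ q = [5 3 4 8 2 1 7 6].

5 3 4 8 2 1 7 6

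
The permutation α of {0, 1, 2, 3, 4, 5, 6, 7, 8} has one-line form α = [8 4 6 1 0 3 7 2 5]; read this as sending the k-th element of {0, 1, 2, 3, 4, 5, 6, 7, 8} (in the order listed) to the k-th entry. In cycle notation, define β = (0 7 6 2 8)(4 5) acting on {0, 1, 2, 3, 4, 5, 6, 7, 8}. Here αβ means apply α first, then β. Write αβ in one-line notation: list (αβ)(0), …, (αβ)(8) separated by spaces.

0 5 2 1 7 3 6 8 4

For each element, apply α then β: 0 → 8 → 0; 1 → 4 → 5; 2 → 6 → 2; 3 → 1 → 1; 4 → 0 → 7; 5 → 3 → 3; 6 → 7 → 6; 7 → 2 → 8; 8 → 5 → 4.
Collecting the images, αβ = [0 5 2 1 7 3 6 8 4].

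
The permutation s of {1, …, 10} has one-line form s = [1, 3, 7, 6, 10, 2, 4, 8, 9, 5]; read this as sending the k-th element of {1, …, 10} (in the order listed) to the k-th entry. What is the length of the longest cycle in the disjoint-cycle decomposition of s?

Decomposing into disjoint cycles gives (2, 3, 7, 4, 6)(5, 10); the longest has length 5.

5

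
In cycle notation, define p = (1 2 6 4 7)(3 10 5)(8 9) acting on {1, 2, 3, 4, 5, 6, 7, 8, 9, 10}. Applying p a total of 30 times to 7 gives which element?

7 lies in the 5-cycle (1 2 6 4 7).
Powers repeat with period 5 on this cycle, and 30 mod 5 = 0, so p^30(7) = p^0(7).
So p^30(7) = 7.

7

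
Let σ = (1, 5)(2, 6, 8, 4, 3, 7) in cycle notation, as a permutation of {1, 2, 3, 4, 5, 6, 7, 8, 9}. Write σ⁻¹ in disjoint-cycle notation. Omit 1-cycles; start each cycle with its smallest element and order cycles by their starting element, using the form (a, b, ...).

(1, 5)(2, 7, 3, 4, 8, 6)

Inverting a permutation written in cycle notation just reverses the order within every cycle.
Reversing each cycle of σ and rotating so the smallest element leads gives (1, 5)(2, 7, 3, 4, 8, 6).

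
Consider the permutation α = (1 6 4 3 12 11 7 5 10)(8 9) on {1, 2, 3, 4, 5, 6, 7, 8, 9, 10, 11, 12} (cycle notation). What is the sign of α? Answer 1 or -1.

The cycle lengths are 9, 2, 1.
A cycle of length ℓ contributes ℓ−1 transpositions, so α is a product of 8 + 1 = 9 transpositions — odd.

-1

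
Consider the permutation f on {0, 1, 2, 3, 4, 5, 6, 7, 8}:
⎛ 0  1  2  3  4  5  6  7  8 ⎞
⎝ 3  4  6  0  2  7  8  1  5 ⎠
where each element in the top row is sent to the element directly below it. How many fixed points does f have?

0

No element satisfies f(x) = x, so there are 0 fixed points.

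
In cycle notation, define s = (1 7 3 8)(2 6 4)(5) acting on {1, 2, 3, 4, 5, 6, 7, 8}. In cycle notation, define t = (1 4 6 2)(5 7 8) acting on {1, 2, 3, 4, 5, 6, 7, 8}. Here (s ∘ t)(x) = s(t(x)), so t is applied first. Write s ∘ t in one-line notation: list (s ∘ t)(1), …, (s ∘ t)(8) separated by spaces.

2 7 8 4 3 6 1 5

(s ∘ t)(x) = s(t(x)). Computing each image: s(t(1)) = s(4) = 2, s(t(2)) = s(1) = 7, s(t(3)) = s(3) = 8, s(t(4)) = s(6) = 4, s(t(5)) = s(7) = 3, s(t(6)) = s(2) = 6, s(t(7)) = s(8) = 1, s(t(8)) = s(5) = 5.
Hence s ∘ t = [2 7 8 4 3 6 1 5].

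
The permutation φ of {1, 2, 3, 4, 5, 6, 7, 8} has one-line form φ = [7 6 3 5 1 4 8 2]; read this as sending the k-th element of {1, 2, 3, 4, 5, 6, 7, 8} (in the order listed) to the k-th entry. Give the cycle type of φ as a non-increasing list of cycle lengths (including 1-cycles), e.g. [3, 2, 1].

The disjoint cycles are (1, 7, 8, 2, 6, 4, 5)(3), with lengths 7, 1 in non-increasing order.

[7, 1]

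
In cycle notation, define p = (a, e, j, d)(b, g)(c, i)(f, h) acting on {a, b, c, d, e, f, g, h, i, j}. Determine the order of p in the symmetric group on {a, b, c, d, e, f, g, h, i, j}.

The cycle type of p is (4, 2, 2, 2).
The order is lcm(4, 2, 2, 2) = 4.

4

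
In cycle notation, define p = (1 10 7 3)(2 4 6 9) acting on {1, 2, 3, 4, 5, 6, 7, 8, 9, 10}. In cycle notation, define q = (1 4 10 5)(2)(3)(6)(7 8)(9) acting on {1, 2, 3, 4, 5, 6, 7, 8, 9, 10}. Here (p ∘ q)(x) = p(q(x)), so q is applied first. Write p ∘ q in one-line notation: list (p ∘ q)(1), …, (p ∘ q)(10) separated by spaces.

(p ∘ q)(x) = p(q(x)). Computing each image: p(q(1)) = p(4) = 6, p(q(2)) = p(2) = 4, p(q(3)) = p(3) = 1, p(q(4)) = p(10) = 7, p(q(5)) = p(1) = 10, p(q(6)) = p(6) = 9, p(q(7)) = p(8) = 8, p(q(8)) = p(7) = 3, p(q(9)) = p(9) = 2, p(q(10)) = p(5) = 5.
Hence p ∘ q = [6 4 1 7 10 9 8 3 2 5].

6 4 1 7 10 9 8 3 2 5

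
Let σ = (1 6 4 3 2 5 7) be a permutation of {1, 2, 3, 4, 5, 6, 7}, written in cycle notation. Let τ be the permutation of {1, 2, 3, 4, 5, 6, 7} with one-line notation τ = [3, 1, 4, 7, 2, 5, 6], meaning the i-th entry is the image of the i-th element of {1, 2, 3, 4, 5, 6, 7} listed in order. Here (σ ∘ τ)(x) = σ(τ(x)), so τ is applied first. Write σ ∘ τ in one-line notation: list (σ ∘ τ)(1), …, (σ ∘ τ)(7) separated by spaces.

2 6 3 1 5 7 4

Chase each element through τ then σ: 1 → 3 → 2; 2 → 1 → 6; 3 → 4 → 3; 4 → 7 → 1; 5 → 2 → 5; 6 → 5 → 7; 7 → 6 → 4.
So σ ∘ τ in one-line form is 2 6 3 1 5 7 4.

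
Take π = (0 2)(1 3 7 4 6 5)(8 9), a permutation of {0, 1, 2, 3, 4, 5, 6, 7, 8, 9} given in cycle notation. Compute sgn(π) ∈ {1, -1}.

-1

The cycle lengths are 6, 2, 2.
A cycle is odd iff its length is even; π has 3 even-length cycles, so sgn(π) = (−1)^3 and π is odd.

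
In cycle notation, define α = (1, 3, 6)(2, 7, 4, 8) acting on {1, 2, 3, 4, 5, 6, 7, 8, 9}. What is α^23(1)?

1 lies in the 3-cycle (1, 3, 6).
Powers repeat with period 3 on this cycle, and 23 mod 3 = 2, so α^23(1) = α^2(1).
Advancing 2 steps from 1: 1 → 3 → 6.

6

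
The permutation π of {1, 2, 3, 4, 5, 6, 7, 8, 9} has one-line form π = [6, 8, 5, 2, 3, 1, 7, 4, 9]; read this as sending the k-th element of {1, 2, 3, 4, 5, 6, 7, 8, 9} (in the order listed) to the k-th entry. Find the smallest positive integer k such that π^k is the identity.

6

The disjoint-cycle form of π has cycle lengths 3, 2, 2, 1, 1.
The order of π is the least common multiple of its cycle lengths: lcm(3, 2, 2) = 6.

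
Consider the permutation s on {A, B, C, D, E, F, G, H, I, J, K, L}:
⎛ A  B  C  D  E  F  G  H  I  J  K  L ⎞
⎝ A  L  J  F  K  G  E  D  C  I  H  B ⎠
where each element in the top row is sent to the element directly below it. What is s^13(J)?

Tracing J → I → … returns to J after 3 steps, so J lies in a 3-cycle (C, J, I).
Powers repeat with period 3 on this cycle, and 13 mod 3 = 1, so s^13(J) = s^1(J).
Advancing 1 step from J: J → I.

I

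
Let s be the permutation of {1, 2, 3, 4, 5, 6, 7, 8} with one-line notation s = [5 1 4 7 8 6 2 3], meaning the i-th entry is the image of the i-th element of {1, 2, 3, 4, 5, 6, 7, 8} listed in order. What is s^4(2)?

3

Tracing 2 → 1 → … returns to 2 after 7 steps, so 2 lies in a 7-cycle (1, 5, 8, 3, 4, 7, 2).
Stepping 4 places around the cycle: 2 → 1 → 5 → 8 → 3.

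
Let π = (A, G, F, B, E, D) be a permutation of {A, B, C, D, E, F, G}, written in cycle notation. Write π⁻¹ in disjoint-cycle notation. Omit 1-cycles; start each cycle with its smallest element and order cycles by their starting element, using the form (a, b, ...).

The inverse reverses each cycle.
Reversing each cycle of π and rotating so the smallest element leads gives (A, D, E, B, F, G).

(A, D, E, B, F, G)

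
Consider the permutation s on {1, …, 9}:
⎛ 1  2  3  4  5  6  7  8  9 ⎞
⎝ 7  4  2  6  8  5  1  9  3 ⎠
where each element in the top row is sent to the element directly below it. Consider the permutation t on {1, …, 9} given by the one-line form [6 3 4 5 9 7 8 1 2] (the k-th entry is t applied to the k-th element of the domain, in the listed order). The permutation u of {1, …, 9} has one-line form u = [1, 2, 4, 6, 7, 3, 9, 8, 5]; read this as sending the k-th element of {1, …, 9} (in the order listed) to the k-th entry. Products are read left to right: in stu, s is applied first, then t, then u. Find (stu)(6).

Chase 6: s(6) = 5; t(5) = 9; u(9) = 5. Hence (stu)(6) = 5.

5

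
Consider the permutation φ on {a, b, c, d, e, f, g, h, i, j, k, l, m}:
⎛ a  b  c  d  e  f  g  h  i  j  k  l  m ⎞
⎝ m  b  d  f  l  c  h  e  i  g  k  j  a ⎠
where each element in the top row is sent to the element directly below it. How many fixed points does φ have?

The fixed points (elements with φ(x) = x) are {b, i, k}, so there are 3.

3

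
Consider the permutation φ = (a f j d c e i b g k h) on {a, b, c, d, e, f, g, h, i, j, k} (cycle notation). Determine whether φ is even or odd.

The cycle lengths are 11.
A cycle of length ℓ contributes ℓ−1 transpositions, so φ is a product of 10 transpositions — even.

even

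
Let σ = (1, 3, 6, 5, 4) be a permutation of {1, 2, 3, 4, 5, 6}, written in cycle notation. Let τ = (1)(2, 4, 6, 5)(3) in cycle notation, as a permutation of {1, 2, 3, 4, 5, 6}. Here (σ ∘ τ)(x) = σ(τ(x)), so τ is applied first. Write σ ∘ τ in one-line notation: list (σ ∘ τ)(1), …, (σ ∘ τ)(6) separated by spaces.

3 1 6 5 2 4

(σ ∘ τ)(x) = σ(τ(x)). Computing each image: σ(τ(1)) = σ(1) = 3, σ(τ(2)) = σ(4) = 1, σ(τ(3)) = σ(3) = 6, σ(τ(4)) = σ(6) = 5, σ(τ(5)) = σ(2) = 2, σ(τ(6)) = σ(5) = 4.
Hence σ ∘ τ = [3 1 6 5 2 4].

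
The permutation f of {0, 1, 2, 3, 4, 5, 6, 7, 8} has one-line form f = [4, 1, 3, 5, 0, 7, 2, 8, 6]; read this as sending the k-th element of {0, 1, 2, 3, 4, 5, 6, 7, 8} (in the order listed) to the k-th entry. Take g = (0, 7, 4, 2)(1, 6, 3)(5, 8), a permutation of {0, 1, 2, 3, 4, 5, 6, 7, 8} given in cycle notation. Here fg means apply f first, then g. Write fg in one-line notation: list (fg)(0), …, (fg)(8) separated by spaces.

For each element, apply f then g: 0 → 4 → 2; 1 → 1 → 6; 2 → 3 → 1; 3 → 5 → 8; 4 → 0 → 7; 5 → 7 → 4; 6 → 2 → 0; 7 → 8 → 5; 8 → 6 → 3.
Collecting the images, fg = [2 6 1 8 7 4 0 5 3].

2 6 1 8 7 4 0 5 3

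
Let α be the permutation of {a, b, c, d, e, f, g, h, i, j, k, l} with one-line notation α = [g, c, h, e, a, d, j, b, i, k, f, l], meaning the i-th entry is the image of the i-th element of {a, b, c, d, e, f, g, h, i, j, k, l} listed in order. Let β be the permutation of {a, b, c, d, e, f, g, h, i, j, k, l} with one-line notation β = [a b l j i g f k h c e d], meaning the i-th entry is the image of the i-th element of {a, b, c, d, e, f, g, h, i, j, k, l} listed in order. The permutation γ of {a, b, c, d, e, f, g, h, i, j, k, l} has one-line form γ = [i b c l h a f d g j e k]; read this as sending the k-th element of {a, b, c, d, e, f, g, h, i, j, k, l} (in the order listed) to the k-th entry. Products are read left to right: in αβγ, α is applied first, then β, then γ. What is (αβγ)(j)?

Apply the permutations in order: α(j) = k, then β(k) = e, then γ(e) = h. So (αβγ)(j) = h.

h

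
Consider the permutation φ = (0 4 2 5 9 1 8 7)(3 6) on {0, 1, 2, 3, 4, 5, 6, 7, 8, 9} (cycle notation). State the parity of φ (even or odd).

even

The cycle lengths are 8, 2.
A cycle is odd iff its length is even; φ has 2 even-length cycles, so sgn(φ) = (−1)^2 and φ is even.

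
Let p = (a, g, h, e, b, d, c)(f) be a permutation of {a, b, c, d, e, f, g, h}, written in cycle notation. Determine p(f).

f

The 1-cycle (f) fixes f, so p(f) = f.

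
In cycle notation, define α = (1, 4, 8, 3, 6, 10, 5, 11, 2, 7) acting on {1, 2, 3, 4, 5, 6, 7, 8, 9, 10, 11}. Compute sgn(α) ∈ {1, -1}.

The cycle lengths are 10, 1.
A cycle of length ℓ contributes ℓ−1 transpositions, so α is a product of 9 transpositions — odd.

-1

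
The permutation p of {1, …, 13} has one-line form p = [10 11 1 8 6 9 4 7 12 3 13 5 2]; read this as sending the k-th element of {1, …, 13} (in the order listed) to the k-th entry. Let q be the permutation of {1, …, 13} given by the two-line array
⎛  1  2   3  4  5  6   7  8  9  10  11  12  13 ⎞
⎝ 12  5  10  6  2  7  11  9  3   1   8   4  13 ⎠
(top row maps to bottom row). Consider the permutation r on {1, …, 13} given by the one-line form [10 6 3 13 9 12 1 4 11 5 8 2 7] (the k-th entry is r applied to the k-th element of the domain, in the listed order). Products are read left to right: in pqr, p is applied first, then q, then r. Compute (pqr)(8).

Chase 8: p(8) = 7; q(7) = 11; r(11) = 8. Hence (pqr)(8) = 8.

8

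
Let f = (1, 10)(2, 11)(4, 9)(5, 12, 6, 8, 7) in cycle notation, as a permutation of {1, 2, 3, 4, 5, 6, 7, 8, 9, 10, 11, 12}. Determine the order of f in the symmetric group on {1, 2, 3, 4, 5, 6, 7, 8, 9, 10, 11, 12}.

The disjoint cycles have lengths 5, 2, 2, 2, 1.
The order is lcm(5, 2, 2, 2) = 10.

10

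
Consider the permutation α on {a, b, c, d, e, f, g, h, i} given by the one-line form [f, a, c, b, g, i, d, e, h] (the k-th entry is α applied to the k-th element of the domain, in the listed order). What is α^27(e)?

Tracing e → g → … returns to e after 8 steps, so e lies in an 8-cycle (a, f, i, h, e, g, d, b).
Since the cycle has length 8, α^27 acts on it the same as α^3 (27 mod 8 = 3).
Stepping 3 places around the cycle: e → g → d → b.

b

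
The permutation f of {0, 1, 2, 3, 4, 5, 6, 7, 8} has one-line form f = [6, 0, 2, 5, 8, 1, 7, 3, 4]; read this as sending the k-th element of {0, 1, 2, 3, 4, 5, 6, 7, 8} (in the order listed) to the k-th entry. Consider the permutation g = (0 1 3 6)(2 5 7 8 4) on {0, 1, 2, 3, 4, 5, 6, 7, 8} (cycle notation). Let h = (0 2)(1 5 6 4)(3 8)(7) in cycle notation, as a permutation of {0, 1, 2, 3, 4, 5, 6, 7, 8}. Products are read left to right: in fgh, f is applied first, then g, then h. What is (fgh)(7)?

4

Chase 7: f(7) = 3; g(3) = 6; h(6) = 4. Hence (fgh)(7) = 4.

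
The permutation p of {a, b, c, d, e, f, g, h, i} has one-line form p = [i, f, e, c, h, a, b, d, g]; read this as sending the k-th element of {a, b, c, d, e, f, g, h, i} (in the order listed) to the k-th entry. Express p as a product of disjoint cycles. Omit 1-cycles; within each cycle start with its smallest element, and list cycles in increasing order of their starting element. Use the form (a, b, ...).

(a, i, g, b, f)(c, e, h, d)

From a: a → i → g → b → f → a, closing the cycle (a, i, g, b, f).
Continuing from each remaining unvisited element yields (a, i, g, b, f)(c, e, h, d).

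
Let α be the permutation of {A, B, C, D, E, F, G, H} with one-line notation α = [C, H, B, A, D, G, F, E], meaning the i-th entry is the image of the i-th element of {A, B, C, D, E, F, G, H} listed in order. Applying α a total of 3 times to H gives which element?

A

Tracing H → E → … returns to H after 6 steps, so H lies in a 6-cycle (A C B H E D).
Stepping 3 places around the cycle: H → E → D → A.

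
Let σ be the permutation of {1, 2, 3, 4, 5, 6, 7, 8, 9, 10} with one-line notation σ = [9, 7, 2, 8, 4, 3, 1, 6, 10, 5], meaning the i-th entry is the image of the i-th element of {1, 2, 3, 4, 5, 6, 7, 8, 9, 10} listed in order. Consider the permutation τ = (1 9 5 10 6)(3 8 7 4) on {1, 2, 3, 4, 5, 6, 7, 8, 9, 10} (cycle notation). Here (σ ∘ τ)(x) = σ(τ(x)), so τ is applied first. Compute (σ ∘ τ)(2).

τ(2) = 2, then σ(2) = 7; composing gives (σ ∘ τ)(2) = 7.

7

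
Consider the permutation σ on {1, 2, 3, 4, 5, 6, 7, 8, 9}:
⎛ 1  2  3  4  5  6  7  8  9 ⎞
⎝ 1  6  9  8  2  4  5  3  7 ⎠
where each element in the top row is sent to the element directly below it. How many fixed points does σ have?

1

The fixed points (elements with σ(x) = x) are {1}, so there is 1.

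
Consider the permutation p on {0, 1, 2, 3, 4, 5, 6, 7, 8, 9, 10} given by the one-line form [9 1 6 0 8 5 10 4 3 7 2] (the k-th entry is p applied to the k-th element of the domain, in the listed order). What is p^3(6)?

6

Tracing 6 → 10 → … returns to 6 after 3 steps, so 6 lies in a 3-cycle (2, 6, 10).
Since the cycle has length 3, p^3 acts on it the same as p^0 (3 mod 3 = 0).
So p^3(6) = 6.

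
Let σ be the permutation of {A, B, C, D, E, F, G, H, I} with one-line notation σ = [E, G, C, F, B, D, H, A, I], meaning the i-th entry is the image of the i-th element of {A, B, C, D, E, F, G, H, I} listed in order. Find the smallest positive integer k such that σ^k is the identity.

Decomposing into disjoint cycles gives cycle lengths 5, 2, 1, 1.
The order of σ is the least common multiple of its cycle lengths: lcm(5, 2) = 10.

10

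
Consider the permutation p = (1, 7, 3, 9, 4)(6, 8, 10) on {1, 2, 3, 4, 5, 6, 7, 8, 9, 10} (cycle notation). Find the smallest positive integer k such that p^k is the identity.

15

The disjoint cycles have lengths 5, 3, 1, 1.
Since disjoint cycles commute, ord(p) = lcm(5, 3) = 15.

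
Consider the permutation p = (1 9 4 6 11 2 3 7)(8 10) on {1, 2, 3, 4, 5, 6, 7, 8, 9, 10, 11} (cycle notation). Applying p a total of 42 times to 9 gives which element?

6

9 lies in the 8-cycle (1 9 4 6 11 2 3 7).
Since the cycle has length 8, p^42 acts on it the same as p^2 (42 mod 8 = 2).
Advancing 2 steps from 9: 9 → 4 → 6.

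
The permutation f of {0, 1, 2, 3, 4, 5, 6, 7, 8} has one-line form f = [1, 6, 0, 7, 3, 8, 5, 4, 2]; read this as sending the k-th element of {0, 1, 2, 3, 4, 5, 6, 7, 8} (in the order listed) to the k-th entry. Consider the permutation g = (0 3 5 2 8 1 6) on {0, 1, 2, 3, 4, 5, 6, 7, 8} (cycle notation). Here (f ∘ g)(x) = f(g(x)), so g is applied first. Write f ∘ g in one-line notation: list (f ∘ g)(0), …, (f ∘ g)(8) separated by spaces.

7 5 2 8 3 0 1 4 6

(f ∘ g)(x) = f(g(x)). Computing each image: f(g(0)) = f(3) = 7, f(g(1)) = f(6) = 5, f(g(2)) = f(8) = 2, f(g(3)) = f(5) = 8, f(g(4)) = f(4) = 3, f(g(5)) = f(2) = 0, f(g(6)) = f(0) = 1, f(g(7)) = f(7) = 4, f(g(8)) = f(1) = 6.
Hence f ∘ g = [7 5 2 8 3 0 1 4 6].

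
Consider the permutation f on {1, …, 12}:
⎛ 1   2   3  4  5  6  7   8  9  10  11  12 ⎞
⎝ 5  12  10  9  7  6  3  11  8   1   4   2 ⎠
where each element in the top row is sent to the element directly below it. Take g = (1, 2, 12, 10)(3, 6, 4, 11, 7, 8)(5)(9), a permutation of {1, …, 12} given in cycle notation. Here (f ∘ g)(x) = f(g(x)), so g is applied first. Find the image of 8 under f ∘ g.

10

g(8) = 3, then f(3) = 10; composing gives (f ∘ g)(8) = 10.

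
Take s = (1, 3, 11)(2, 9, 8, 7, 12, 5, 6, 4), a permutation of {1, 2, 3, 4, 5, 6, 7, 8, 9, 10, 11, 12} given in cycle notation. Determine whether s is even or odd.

odd

The cycle lengths are 8, 3, 1.
A cycle of length ℓ contributes ℓ−1 transpositions, so s is a product of 7 + 2 = 9 transpositions — odd.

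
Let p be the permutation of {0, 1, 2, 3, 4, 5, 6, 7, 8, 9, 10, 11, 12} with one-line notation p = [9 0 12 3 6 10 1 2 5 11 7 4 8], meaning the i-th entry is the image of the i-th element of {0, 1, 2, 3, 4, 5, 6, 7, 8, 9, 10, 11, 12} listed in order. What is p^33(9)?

6

Tracing 9 → 11 → … returns to 9 after 6 steps, so 9 lies in a 6-cycle (0, 9, 11, 4, 6, 1).
Since the cycle has length 6, p^33 acts on it the same as p^3 (33 mod 6 = 3).
Stepping 3 places around the cycle: 9 → 11 → 4 → 6.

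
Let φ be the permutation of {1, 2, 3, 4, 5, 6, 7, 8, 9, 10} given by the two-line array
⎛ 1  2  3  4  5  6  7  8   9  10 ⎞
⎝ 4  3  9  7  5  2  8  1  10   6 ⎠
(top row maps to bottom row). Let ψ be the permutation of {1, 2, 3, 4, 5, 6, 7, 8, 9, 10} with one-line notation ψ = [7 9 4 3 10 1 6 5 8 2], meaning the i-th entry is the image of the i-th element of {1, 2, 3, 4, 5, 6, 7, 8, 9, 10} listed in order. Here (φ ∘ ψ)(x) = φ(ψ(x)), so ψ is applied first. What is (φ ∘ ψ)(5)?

ψ(5) = 10, then φ(10) = 6; composing gives (φ ∘ ψ)(5) = 6.

6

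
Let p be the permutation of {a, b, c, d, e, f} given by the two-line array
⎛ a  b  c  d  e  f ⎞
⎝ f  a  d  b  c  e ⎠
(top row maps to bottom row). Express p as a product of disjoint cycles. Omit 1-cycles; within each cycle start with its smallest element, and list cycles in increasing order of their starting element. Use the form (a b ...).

From a: a → f → e → c → d → b → a, closing the cycle (a f e c d b).
Repeating from the next unused element and collecting all non-trivial cycles gives (a f e c d b).

(a f e c d b)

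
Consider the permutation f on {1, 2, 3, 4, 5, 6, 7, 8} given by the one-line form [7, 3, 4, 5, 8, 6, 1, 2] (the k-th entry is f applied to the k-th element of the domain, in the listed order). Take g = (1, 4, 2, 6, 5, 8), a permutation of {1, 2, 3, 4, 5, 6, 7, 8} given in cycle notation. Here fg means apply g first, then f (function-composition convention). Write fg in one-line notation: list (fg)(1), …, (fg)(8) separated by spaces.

For each element, apply g then f: 1 → 4 → 5; 2 → 6 → 6; 3 → 3 → 4; 4 → 2 → 3; 5 → 8 → 2; 6 → 5 → 8; 7 → 7 → 1; 8 → 1 → 7.
Collecting the images, fg = [5 6 4 3 2 8 1 7].

5 6 4 3 2 8 1 7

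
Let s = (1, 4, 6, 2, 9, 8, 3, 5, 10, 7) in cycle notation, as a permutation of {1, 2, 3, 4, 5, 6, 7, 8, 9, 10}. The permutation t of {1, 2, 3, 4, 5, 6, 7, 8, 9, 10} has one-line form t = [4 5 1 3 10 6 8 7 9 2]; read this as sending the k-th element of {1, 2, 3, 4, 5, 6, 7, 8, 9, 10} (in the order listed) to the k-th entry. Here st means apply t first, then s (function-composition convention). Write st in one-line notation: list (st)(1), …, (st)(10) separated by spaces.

6 10 4 5 7 2 3 1 8 9

(st)(x) = s(t(x)). Computing each image: s(t(1)) = s(4) = 6, s(t(2)) = s(5) = 10, s(t(3)) = s(1) = 4, s(t(4)) = s(3) = 5, s(t(5)) = s(10) = 7, s(t(6)) = s(6) = 2, s(t(7)) = s(8) = 3, s(t(8)) = s(7) = 1, s(t(9)) = s(9) = 8, s(t(10)) = s(2) = 9.
Hence st = [6 10 4 5 7 2 3 1 8 9].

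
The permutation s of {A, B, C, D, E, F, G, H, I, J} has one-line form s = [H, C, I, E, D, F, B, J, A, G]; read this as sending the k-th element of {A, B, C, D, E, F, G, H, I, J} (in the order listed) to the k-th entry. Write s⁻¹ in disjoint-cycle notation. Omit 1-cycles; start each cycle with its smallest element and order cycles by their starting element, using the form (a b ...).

First write s in disjoint cycles: (A H J G B C I)(D E).
The inverse reverses every cycle; in canonical form, s⁻¹ = (A I C B G J H)(D E).

(A I C B G J H)(D E)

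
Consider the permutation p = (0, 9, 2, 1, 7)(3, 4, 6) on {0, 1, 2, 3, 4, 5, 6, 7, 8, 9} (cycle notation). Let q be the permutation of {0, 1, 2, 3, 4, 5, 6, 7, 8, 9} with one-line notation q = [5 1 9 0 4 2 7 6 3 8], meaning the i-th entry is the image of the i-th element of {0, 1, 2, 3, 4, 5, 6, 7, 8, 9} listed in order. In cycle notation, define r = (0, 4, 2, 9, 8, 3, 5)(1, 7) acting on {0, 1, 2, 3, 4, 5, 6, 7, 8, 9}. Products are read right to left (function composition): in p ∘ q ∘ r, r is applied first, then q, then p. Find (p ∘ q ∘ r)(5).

5

(p ∘ q ∘ r)(5) = p(q(r(5))). r(5) = 0, then q(0) = 5, then p(5) = 5, so the result is 5.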